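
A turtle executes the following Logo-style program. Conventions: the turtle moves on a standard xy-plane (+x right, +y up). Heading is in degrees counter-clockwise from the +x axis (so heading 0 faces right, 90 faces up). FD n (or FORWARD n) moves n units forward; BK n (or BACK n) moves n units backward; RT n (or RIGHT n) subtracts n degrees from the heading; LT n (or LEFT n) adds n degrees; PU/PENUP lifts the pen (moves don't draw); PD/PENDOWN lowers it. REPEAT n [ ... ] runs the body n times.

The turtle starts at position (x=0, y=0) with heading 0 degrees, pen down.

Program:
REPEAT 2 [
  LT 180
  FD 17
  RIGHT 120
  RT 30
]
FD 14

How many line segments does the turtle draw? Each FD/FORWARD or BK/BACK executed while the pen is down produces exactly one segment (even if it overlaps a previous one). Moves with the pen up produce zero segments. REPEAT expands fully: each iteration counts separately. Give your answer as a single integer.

Answer: 3

Derivation:
Executing turtle program step by step:
Start: pos=(0,0), heading=0, pen down
REPEAT 2 [
  -- iteration 1/2 --
  LT 180: heading 0 -> 180
  FD 17: (0,0) -> (-17,0) [heading=180, draw]
  RT 120: heading 180 -> 60
  RT 30: heading 60 -> 30
  -- iteration 2/2 --
  LT 180: heading 30 -> 210
  FD 17: (-17,0) -> (-31.722,-8.5) [heading=210, draw]
  RT 120: heading 210 -> 90
  RT 30: heading 90 -> 60
]
FD 14: (-31.722,-8.5) -> (-24.722,3.624) [heading=60, draw]
Final: pos=(-24.722,3.624), heading=60, 3 segment(s) drawn
Segments drawn: 3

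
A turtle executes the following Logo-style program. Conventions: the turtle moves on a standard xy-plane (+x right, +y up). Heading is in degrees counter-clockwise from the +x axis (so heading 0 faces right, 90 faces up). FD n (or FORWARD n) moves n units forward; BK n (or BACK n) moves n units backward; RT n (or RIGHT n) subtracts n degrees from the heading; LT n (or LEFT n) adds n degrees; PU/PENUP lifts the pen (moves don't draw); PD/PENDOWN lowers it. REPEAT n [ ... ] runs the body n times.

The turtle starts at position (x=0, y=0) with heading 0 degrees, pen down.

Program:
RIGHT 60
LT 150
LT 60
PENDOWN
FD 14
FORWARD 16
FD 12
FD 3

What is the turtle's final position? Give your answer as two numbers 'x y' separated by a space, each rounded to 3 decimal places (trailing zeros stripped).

Answer: -38.971 22.5

Derivation:
Executing turtle program step by step:
Start: pos=(0,0), heading=0, pen down
RT 60: heading 0 -> 300
LT 150: heading 300 -> 90
LT 60: heading 90 -> 150
PD: pen down
FD 14: (0,0) -> (-12.124,7) [heading=150, draw]
FD 16: (-12.124,7) -> (-25.981,15) [heading=150, draw]
FD 12: (-25.981,15) -> (-36.373,21) [heading=150, draw]
FD 3: (-36.373,21) -> (-38.971,22.5) [heading=150, draw]
Final: pos=(-38.971,22.5), heading=150, 4 segment(s) drawn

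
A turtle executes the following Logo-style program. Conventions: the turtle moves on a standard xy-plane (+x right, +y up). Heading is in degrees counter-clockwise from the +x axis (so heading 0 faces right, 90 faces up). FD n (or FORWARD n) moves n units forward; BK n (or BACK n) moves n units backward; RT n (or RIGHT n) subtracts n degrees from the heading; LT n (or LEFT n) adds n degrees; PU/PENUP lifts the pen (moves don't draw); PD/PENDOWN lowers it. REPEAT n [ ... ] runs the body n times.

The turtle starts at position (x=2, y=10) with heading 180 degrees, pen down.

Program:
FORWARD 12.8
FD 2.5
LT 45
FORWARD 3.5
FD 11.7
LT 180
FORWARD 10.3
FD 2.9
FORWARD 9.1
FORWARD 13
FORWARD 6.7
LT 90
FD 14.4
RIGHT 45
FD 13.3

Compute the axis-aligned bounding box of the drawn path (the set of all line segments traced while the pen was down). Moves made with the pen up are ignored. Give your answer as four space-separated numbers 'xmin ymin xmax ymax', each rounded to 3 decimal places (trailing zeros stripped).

Answer: -24.048 -0.748 5.65 52.433

Derivation:
Executing turtle program step by step:
Start: pos=(2,10), heading=180, pen down
FD 12.8: (2,10) -> (-10.8,10) [heading=180, draw]
FD 2.5: (-10.8,10) -> (-13.3,10) [heading=180, draw]
LT 45: heading 180 -> 225
FD 3.5: (-13.3,10) -> (-15.775,7.525) [heading=225, draw]
FD 11.7: (-15.775,7.525) -> (-24.048,-0.748) [heading=225, draw]
LT 180: heading 225 -> 45
FD 10.3: (-24.048,-0.748) -> (-16.765,6.535) [heading=45, draw]
FD 2.9: (-16.765,6.535) -> (-14.714,8.586) [heading=45, draw]
FD 9.1: (-14.714,8.586) -> (-8.28,15.02) [heading=45, draw]
FD 13: (-8.28,15.02) -> (0.913,24.213) [heading=45, draw]
FD 6.7: (0.913,24.213) -> (5.65,28.95) [heading=45, draw]
LT 90: heading 45 -> 135
FD 14.4: (5.65,28.95) -> (-4.532,39.133) [heading=135, draw]
RT 45: heading 135 -> 90
FD 13.3: (-4.532,39.133) -> (-4.532,52.433) [heading=90, draw]
Final: pos=(-4.532,52.433), heading=90, 11 segment(s) drawn

Segment endpoints: x in {-24.048, -16.765, -15.775, -14.714, -13.3, -10.8, -8.28, -4.532, -4.532, 0.913, 2, 5.65}, y in {-0.748, 6.535, 7.525, 8.586, 10, 10, 15.02, 24.213, 28.95, 39.133, 52.433}
xmin=-24.048, ymin=-0.748, xmax=5.65, ymax=52.433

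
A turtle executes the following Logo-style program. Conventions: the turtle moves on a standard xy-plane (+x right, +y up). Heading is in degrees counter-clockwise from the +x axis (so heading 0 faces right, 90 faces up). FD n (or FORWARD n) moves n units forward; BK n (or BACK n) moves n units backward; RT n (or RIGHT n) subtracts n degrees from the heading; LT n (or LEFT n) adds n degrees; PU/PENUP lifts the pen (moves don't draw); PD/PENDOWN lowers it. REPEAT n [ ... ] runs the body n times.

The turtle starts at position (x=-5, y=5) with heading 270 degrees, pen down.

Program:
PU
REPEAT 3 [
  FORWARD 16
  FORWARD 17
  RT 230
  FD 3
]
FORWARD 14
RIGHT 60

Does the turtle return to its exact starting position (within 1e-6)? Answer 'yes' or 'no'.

Answer: no

Derivation:
Executing turtle program step by step:
Start: pos=(-5,5), heading=270, pen down
PU: pen up
REPEAT 3 [
  -- iteration 1/3 --
  FD 16: (-5,5) -> (-5,-11) [heading=270, move]
  FD 17: (-5,-11) -> (-5,-28) [heading=270, move]
  RT 230: heading 270 -> 40
  FD 3: (-5,-28) -> (-2.702,-26.072) [heading=40, move]
  -- iteration 2/3 --
  FD 16: (-2.702,-26.072) -> (9.555,-15.787) [heading=40, move]
  FD 17: (9.555,-15.787) -> (22.578,-4.86) [heading=40, move]
  RT 230: heading 40 -> 170
  FD 3: (22.578,-4.86) -> (19.623,-4.339) [heading=170, move]
  -- iteration 3/3 --
  FD 16: (19.623,-4.339) -> (3.866,-1.56) [heading=170, move]
  FD 17: (3.866,-1.56) -> (-12.875,1.392) [heading=170, move]
  RT 230: heading 170 -> 300
  FD 3: (-12.875,1.392) -> (-11.375,-1.206) [heading=300, move]
]
FD 14: (-11.375,-1.206) -> (-4.375,-13.331) [heading=300, move]
RT 60: heading 300 -> 240
Final: pos=(-4.375,-13.331), heading=240, 0 segment(s) drawn

Start position: (-5, 5)
Final position: (-4.375, -13.331)
Distance = 18.341; >= 1e-6 -> NOT closed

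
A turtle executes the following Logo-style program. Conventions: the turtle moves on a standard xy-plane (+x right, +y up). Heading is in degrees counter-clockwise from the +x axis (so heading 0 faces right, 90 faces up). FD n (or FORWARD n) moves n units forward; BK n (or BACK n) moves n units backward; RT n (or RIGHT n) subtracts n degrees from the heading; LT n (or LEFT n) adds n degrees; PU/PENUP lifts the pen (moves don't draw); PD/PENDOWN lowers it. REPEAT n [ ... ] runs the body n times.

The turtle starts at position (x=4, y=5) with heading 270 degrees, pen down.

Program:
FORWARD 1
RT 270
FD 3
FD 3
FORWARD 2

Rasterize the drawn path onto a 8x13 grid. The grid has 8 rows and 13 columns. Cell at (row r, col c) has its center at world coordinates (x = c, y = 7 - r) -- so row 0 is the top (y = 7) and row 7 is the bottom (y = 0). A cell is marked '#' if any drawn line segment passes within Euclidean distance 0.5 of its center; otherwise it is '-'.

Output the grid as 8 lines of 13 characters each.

Segment 0: (4,5) -> (4,4)
Segment 1: (4,4) -> (7,4)
Segment 2: (7,4) -> (10,4)
Segment 3: (10,4) -> (12,4)

Answer: -------------
-------------
----#--------
----#########
-------------
-------------
-------------
-------------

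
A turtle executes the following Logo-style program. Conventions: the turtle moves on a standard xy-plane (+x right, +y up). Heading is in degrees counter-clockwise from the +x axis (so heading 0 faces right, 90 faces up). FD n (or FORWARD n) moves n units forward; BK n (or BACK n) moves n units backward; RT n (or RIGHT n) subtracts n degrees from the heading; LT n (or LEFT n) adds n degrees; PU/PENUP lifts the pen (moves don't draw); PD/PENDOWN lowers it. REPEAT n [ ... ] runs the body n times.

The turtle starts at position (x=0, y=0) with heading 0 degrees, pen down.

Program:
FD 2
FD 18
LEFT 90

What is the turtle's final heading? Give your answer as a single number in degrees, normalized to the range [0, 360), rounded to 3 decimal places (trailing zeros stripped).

Executing turtle program step by step:
Start: pos=(0,0), heading=0, pen down
FD 2: (0,0) -> (2,0) [heading=0, draw]
FD 18: (2,0) -> (20,0) [heading=0, draw]
LT 90: heading 0 -> 90
Final: pos=(20,0), heading=90, 2 segment(s) drawn

Answer: 90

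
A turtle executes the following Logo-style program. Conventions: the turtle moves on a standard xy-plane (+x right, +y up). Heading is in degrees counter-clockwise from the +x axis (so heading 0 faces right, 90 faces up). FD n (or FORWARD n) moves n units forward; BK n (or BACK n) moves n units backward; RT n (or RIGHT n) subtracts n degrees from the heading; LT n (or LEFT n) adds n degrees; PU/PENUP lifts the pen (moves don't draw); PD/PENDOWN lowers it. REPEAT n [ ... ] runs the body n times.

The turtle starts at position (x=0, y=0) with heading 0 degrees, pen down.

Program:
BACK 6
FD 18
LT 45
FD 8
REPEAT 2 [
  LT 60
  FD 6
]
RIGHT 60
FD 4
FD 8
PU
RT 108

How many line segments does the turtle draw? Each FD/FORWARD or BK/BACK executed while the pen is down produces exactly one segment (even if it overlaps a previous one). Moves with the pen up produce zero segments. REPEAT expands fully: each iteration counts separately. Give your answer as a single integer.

Answer: 7

Derivation:
Executing turtle program step by step:
Start: pos=(0,0), heading=0, pen down
BK 6: (0,0) -> (-6,0) [heading=0, draw]
FD 18: (-6,0) -> (12,0) [heading=0, draw]
LT 45: heading 0 -> 45
FD 8: (12,0) -> (17.657,5.657) [heading=45, draw]
REPEAT 2 [
  -- iteration 1/2 --
  LT 60: heading 45 -> 105
  FD 6: (17.657,5.657) -> (16.104,11.452) [heading=105, draw]
  -- iteration 2/2 --
  LT 60: heading 105 -> 165
  FD 6: (16.104,11.452) -> (10.308,13.005) [heading=165, draw]
]
RT 60: heading 165 -> 105
FD 4: (10.308,13.005) -> (9.273,16.869) [heading=105, draw]
FD 8: (9.273,16.869) -> (7.203,24.596) [heading=105, draw]
PU: pen up
RT 108: heading 105 -> 357
Final: pos=(7.203,24.596), heading=357, 7 segment(s) drawn
Segments drawn: 7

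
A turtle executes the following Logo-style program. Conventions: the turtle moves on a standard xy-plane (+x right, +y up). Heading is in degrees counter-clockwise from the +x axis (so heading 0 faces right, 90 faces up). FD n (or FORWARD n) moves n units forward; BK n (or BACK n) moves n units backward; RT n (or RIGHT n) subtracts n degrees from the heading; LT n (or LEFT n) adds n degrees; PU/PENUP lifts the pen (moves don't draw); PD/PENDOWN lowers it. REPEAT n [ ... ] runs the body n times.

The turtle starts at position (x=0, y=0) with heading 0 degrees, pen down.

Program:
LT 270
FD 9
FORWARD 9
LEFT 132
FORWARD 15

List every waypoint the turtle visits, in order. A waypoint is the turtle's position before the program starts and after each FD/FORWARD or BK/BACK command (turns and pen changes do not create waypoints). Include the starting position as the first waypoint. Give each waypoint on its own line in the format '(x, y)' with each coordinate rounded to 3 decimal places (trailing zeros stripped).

Executing turtle program step by step:
Start: pos=(0,0), heading=0, pen down
LT 270: heading 0 -> 270
FD 9: (0,0) -> (0,-9) [heading=270, draw]
FD 9: (0,-9) -> (0,-18) [heading=270, draw]
LT 132: heading 270 -> 42
FD 15: (0,-18) -> (11.147,-7.963) [heading=42, draw]
Final: pos=(11.147,-7.963), heading=42, 3 segment(s) drawn
Waypoints (4 total):
(0, 0)
(0, -9)
(0, -18)
(11.147, -7.963)

Answer: (0, 0)
(0, -9)
(0, -18)
(11.147, -7.963)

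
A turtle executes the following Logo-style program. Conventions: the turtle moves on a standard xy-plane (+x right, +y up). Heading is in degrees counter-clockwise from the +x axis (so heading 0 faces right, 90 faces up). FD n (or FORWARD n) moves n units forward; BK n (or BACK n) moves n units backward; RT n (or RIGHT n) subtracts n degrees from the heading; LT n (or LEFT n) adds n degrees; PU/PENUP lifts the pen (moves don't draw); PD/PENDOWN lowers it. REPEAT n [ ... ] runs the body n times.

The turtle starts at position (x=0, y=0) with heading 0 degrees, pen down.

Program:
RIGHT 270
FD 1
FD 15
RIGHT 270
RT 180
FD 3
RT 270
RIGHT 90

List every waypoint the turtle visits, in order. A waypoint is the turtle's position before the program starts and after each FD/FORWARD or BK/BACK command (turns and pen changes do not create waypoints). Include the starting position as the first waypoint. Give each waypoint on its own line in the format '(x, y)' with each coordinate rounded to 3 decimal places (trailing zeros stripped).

Executing turtle program step by step:
Start: pos=(0,0), heading=0, pen down
RT 270: heading 0 -> 90
FD 1: (0,0) -> (0,1) [heading=90, draw]
FD 15: (0,1) -> (0,16) [heading=90, draw]
RT 270: heading 90 -> 180
RT 180: heading 180 -> 0
FD 3: (0,16) -> (3,16) [heading=0, draw]
RT 270: heading 0 -> 90
RT 90: heading 90 -> 0
Final: pos=(3,16), heading=0, 3 segment(s) drawn
Waypoints (4 total):
(0, 0)
(0, 1)
(0, 16)
(3, 16)

Answer: (0, 0)
(0, 1)
(0, 16)
(3, 16)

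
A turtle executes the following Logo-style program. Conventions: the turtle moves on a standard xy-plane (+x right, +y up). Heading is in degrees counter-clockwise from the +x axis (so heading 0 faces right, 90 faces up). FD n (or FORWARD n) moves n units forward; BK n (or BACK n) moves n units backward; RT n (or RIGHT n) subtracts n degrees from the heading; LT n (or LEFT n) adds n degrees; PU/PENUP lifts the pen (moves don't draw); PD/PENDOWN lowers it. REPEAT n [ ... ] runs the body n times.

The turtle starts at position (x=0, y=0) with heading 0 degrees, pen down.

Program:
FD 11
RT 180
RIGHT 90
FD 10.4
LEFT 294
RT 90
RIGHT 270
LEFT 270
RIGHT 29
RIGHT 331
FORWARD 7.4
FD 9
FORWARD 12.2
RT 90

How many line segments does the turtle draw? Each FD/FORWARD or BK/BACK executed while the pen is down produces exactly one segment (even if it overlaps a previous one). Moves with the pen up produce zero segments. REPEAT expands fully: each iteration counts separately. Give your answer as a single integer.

Executing turtle program step by step:
Start: pos=(0,0), heading=0, pen down
FD 11: (0,0) -> (11,0) [heading=0, draw]
RT 180: heading 0 -> 180
RT 90: heading 180 -> 90
FD 10.4: (11,0) -> (11,10.4) [heading=90, draw]
LT 294: heading 90 -> 24
RT 90: heading 24 -> 294
RT 270: heading 294 -> 24
LT 270: heading 24 -> 294
RT 29: heading 294 -> 265
RT 331: heading 265 -> 294
FD 7.4: (11,10.4) -> (14.01,3.64) [heading=294, draw]
FD 9: (14.01,3.64) -> (17.67,-4.582) [heading=294, draw]
FD 12.2: (17.67,-4.582) -> (22.633,-15.727) [heading=294, draw]
RT 90: heading 294 -> 204
Final: pos=(22.633,-15.727), heading=204, 5 segment(s) drawn
Segments drawn: 5

Answer: 5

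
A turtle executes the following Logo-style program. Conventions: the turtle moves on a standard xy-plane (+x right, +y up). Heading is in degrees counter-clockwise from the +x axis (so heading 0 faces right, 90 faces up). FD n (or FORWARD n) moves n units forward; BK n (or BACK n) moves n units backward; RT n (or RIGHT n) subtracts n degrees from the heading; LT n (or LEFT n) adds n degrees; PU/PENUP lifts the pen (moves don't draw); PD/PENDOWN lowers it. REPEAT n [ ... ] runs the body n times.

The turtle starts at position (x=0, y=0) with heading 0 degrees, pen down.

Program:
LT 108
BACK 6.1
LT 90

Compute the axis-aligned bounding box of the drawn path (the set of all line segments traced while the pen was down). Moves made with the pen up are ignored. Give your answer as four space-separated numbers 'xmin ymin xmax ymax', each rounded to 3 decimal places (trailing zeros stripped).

Executing turtle program step by step:
Start: pos=(0,0), heading=0, pen down
LT 108: heading 0 -> 108
BK 6.1: (0,0) -> (1.885,-5.801) [heading=108, draw]
LT 90: heading 108 -> 198
Final: pos=(1.885,-5.801), heading=198, 1 segment(s) drawn

Segment endpoints: x in {0, 1.885}, y in {-5.801, 0}
xmin=0, ymin=-5.801, xmax=1.885, ymax=0

Answer: 0 -5.801 1.885 0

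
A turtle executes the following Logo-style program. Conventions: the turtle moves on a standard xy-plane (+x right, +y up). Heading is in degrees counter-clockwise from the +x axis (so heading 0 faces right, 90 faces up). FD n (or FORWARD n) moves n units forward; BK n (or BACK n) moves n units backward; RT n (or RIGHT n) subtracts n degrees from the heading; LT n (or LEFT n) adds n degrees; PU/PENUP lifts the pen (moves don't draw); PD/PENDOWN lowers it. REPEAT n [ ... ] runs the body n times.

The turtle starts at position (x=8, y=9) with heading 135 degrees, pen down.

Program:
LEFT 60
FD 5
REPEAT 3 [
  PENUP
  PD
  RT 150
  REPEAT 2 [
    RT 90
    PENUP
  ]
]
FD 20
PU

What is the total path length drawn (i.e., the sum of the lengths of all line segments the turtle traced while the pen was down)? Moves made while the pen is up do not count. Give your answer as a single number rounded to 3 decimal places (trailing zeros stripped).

Answer: 5

Derivation:
Executing turtle program step by step:
Start: pos=(8,9), heading=135, pen down
LT 60: heading 135 -> 195
FD 5: (8,9) -> (3.17,7.706) [heading=195, draw]
REPEAT 3 [
  -- iteration 1/3 --
  PU: pen up
  PD: pen down
  RT 150: heading 195 -> 45
  REPEAT 2 [
    -- iteration 1/2 --
    RT 90: heading 45 -> 315
    PU: pen up
    -- iteration 2/2 --
    RT 90: heading 315 -> 225
    PU: pen up
  ]
  -- iteration 2/3 --
  PU: pen up
  PD: pen down
  RT 150: heading 225 -> 75
  REPEAT 2 [
    -- iteration 1/2 --
    RT 90: heading 75 -> 345
    PU: pen up
    -- iteration 2/2 --
    RT 90: heading 345 -> 255
    PU: pen up
  ]
  -- iteration 3/3 --
  PU: pen up
  PD: pen down
  RT 150: heading 255 -> 105
  REPEAT 2 [
    -- iteration 1/2 --
    RT 90: heading 105 -> 15
    PU: pen up
    -- iteration 2/2 --
    RT 90: heading 15 -> 285
    PU: pen up
  ]
]
FD 20: (3.17,7.706) -> (8.347,-11.613) [heading=285, move]
PU: pen up
Final: pos=(8.347,-11.613), heading=285, 1 segment(s) drawn

Segment lengths:
  seg 1: (8,9) -> (3.17,7.706), length = 5
Total = 5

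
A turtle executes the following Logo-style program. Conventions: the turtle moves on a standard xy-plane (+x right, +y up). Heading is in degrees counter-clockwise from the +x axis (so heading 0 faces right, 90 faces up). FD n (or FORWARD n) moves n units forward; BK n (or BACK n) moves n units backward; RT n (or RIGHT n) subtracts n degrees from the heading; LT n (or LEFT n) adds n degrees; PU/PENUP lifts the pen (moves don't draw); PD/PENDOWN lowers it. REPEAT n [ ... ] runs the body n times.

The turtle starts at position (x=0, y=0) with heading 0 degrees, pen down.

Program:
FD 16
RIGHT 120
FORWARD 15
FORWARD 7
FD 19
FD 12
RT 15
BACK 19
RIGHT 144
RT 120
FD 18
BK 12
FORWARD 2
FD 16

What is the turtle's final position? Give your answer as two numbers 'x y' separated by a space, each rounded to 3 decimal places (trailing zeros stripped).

Executing turtle program step by step:
Start: pos=(0,0), heading=0, pen down
FD 16: (0,0) -> (16,0) [heading=0, draw]
RT 120: heading 0 -> 240
FD 15: (16,0) -> (8.5,-12.99) [heading=240, draw]
FD 7: (8.5,-12.99) -> (5,-19.053) [heading=240, draw]
FD 19: (5,-19.053) -> (-4.5,-35.507) [heading=240, draw]
FD 12: (-4.5,-35.507) -> (-10.5,-45.899) [heading=240, draw]
RT 15: heading 240 -> 225
BK 19: (-10.5,-45.899) -> (2.935,-32.464) [heading=225, draw]
RT 144: heading 225 -> 81
RT 120: heading 81 -> 321
FD 18: (2.935,-32.464) -> (16.924,-43.792) [heading=321, draw]
BK 12: (16.924,-43.792) -> (7.598,-36.24) [heading=321, draw]
FD 2: (7.598,-36.24) -> (9.152,-37.499) [heading=321, draw]
FD 16: (9.152,-37.499) -> (21.587,-47.568) [heading=321, draw]
Final: pos=(21.587,-47.568), heading=321, 10 segment(s) drawn

Answer: 21.587 -47.568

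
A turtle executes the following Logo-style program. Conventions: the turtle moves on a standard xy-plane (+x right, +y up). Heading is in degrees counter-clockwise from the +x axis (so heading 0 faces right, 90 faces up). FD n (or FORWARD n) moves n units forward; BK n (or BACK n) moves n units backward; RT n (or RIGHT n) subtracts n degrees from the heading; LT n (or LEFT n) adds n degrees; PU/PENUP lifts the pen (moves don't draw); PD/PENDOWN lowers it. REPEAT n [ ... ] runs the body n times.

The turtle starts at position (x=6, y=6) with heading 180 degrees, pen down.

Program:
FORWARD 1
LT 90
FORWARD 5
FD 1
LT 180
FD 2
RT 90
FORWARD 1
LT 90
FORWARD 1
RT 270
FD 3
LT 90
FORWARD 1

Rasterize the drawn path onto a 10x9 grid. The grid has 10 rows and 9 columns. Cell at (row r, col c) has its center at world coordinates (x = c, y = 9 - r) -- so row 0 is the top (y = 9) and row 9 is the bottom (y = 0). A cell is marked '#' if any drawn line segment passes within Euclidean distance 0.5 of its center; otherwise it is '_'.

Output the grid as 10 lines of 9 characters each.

Answer: _________
_________
_________
_____##__
_____#___
_____#___
___####__
___#_##__
_____#___
_____#___

Derivation:
Segment 0: (6,6) -> (5,6)
Segment 1: (5,6) -> (5,1)
Segment 2: (5,1) -> (5,0)
Segment 3: (5,0) -> (5,2)
Segment 4: (5,2) -> (6,2)
Segment 5: (6,2) -> (6,3)
Segment 6: (6,3) -> (3,3)
Segment 7: (3,3) -> (3,2)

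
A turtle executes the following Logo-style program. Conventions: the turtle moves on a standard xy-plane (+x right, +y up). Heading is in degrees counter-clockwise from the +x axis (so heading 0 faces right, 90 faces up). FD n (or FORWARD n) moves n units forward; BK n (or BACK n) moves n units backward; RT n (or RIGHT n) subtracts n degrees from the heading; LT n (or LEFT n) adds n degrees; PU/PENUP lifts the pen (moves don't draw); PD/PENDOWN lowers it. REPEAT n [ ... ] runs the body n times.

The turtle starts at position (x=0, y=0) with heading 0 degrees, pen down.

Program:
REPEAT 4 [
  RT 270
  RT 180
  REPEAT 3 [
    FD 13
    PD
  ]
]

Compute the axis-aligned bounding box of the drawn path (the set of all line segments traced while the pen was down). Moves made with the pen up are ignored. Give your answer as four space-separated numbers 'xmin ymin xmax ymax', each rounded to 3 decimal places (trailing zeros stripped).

Executing turtle program step by step:
Start: pos=(0,0), heading=0, pen down
REPEAT 4 [
  -- iteration 1/4 --
  RT 270: heading 0 -> 90
  RT 180: heading 90 -> 270
  REPEAT 3 [
    -- iteration 1/3 --
    FD 13: (0,0) -> (0,-13) [heading=270, draw]
    PD: pen down
    -- iteration 2/3 --
    FD 13: (0,-13) -> (0,-26) [heading=270, draw]
    PD: pen down
    -- iteration 3/3 --
    FD 13: (0,-26) -> (0,-39) [heading=270, draw]
    PD: pen down
  ]
  -- iteration 2/4 --
  RT 270: heading 270 -> 0
  RT 180: heading 0 -> 180
  REPEAT 3 [
    -- iteration 1/3 --
    FD 13: (0,-39) -> (-13,-39) [heading=180, draw]
    PD: pen down
    -- iteration 2/3 --
    FD 13: (-13,-39) -> (-26,-39) [heading=180, draw]
    PD: pen down
    -- iteration 3/3 --
    FD 13: (-26,-39) -> (-39,-39) [heading=180, draw]
    PD: pen down
  ]
  -- iteration 3/4 --
  RT 270: heading 180 -> 270
  RT 180: heading 270 -> 90
  REPEAT 3 [
    -- iteration 1/3 --
    FD 13: (-39,-39) -> (-39,-26) [heading=90, draw]
    PD: pen down
    -- iteration 2/3 --
    FD 13: (-39,-26) -> (-39,-13) [heading=90, draw]
    PD: pen down
    -- iteration 3/3 --
    FD 13: (-39,-13) -> (-39,0) [heading=90, draw]
    PD: pen down
  ]
  -- iteration 4/4 --
  RT 270: heading 90 -> 180
  RT 180: heading 180 -> 0
  REPEAT 3 [
    -- iteration 1/3 --
    FD 13: (-39,0) -> (-26,0) [heading=0, draw]
    PD: pen down
    -- iteration 2/3 --
    FD 13: (-26,0) -> (-13,0) [heading=0, draw]
    PD: pen down
    -- iteration 3/3 --
    FD 13: (-13,0) -> (0,0) [heading=0, draw]
    PD: pen down
  ]
]
Final: pos=(0,0), heading=0, 12 segment(s) drawn

Segment endpoints: x in {-39, -39, -39, -39, -26, -26, -13, -13, 0, 0, 0, 0, 0}, y in {-39, -39, -39, -39, -26, -26, -13, -13, 0, 0, 0, 0, 0}
xmin=-39, ymin=-39, xmax=0, ymax=0

Answer: -39 -39 0 0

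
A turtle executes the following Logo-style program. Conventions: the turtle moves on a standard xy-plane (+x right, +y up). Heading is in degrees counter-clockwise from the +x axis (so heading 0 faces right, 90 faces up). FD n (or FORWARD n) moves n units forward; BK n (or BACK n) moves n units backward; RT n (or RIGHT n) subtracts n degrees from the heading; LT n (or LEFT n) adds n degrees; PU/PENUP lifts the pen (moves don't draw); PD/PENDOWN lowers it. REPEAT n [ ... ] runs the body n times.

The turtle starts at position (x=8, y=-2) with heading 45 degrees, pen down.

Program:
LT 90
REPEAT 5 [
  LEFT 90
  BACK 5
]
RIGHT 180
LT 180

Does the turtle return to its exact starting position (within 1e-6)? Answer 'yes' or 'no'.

Executing turtle program step by step:
Start: pos=(8,-2), heading=45, pen down
LT 90: heading 45 -> 135
REPEAT 5 [
  -- iteration 1/5 --
  LT 90: heading 135 -> 225
  BK 5: (8,-2) -> (11.536,1.536) [heading=225, draw]
  -- iteration 2/5 --
  LT 90: heading 225 -> 315
  BK 5: (11.536,1.536) -> (8,5.071) [heading=315, draw]
  -- iteration 3/5 --
  LT 90: heading 315 -> 45
  BK 5: (8,5.071) -> (4.464,1.536) [heading=45, draw]
  -- iteration 4/5 --
  LT 90: heading 45 -> 135
  BK 5: (4.464,1.536) -> (8,-2) [heading=135, draw]
  -- iteration 5/5 --
  LT 90: heading 135 -> 225
  BK 5: (8,-2) -> (11.536,1.536) [heading=225, draw]
]
RT 180: heading 225 -> 45
LT 180: heading 45 -> 225
Final: pos=(11.536,1.536), heading=225, 5 segment(s) drawn

Start position: (8, -2)
Final position: (11.536, 1.536)
Distance = 5; >= 1e-6 -> NOT closed

Answer: no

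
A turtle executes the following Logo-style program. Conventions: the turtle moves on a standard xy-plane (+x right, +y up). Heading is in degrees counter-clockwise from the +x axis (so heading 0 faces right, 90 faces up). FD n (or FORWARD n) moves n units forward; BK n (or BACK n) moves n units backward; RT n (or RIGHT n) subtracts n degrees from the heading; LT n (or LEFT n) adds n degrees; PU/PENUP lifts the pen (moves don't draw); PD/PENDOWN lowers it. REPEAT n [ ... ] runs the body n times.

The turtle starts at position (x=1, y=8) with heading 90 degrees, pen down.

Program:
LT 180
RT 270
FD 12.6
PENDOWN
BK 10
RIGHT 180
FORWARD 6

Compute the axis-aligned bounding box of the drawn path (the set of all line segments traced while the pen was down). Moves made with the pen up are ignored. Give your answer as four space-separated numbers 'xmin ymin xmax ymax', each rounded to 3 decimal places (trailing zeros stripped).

Answer: -2.4 8 13.6 8

Derivation:
Executing turtle program step by step:
Start: pos=(1,8), heading=90, pen down
LT 180: heading 90 -> 270
RT 270: heading 270 -> 0
FD 12.6: (1,8) -> (13.6,8) [heading=0, draw]
PD: pen down
BK 10: (13.6,8) -> (3.6,8) [heading=0, draw]
RT 180: heading 0 -> 180
FD 6: (3.6,8) -> (-2.4,8) [heading=180, draw]
Final: pos=(-2.4,8), heading=180, 3 segment(s) drawn

Segment endpoints: x in {-2.4, 1, 3.6, 13.6}, y in {8, 8}
xmin=-2.4, ymin=8, xmax=13.6, ymax=8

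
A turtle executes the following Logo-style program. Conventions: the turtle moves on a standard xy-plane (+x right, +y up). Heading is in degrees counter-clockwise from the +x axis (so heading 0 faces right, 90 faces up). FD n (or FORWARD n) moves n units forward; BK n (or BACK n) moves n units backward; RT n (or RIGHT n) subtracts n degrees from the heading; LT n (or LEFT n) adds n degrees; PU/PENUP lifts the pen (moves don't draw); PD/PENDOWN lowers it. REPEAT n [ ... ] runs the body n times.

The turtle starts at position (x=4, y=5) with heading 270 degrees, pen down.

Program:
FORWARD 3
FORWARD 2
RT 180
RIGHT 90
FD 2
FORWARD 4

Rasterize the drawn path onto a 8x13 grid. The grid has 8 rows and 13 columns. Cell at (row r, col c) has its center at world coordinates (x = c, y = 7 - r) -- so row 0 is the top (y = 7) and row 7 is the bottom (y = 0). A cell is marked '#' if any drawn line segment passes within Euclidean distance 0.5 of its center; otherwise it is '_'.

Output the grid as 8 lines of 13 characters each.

Segment 0: (4,5) -> (4,2)
Segment 1: (4,2) -> (4,0)
Segment 2: (4,0) -> (6,0)
Segment 3: (6,0) -> (10,0)

Answer: _____________
_____________
____#________
____#________
____#________
____#________
____#________
____#######__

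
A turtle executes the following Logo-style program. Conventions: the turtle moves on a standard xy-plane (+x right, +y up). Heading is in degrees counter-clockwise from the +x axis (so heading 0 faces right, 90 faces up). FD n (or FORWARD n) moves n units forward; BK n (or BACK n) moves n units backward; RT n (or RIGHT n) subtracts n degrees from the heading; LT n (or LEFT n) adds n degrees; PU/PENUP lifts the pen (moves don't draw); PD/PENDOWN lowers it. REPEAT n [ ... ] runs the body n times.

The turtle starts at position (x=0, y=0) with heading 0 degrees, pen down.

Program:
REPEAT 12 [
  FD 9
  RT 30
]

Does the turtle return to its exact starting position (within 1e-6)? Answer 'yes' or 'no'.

Executing turtle program step by step:
Start: pos=(0,0), heading=0, pen down
REPEAT 12 [
  -- iteration 1/12 --
  FD 9: (0,0) -> (9,0) [heading=0, draw]
  RT 30: heading 0 -> 330
  -- iteration 2/12 --
  FD 9: (9,0) -> (16.794,-4.5) [heading=330, draw]
  RT 30: heading 330 -> 300
  -- iteration 3/12 --
  FD 9: (16.794,-4.5) -> (21.294,-12.294) [heading=300, draw]
  RT 30: heading 300 -> 270
  -- iteration 4/12 --
  FD 9: (21.294,-12.294) -> (21.294,-21.294) [heading=270, draw]
  RT 30: heading 270 -> 240
  -- iteration 5/12 --
  FD 9: (21.294,-21.294) -> (16.794,-29.088) [heading=240, draw]
  RT 30: heading 240 -> 210
  -- iteration 6/12 --
  FD 9: (16.794,-29.088) -> (9,-33.588) [heading=210, draw]
  RT 30: heading 210 -> 180
  -- iteration 7/12 --
  FD 9: (9,-33.588) -> (0,-33.588) [heading=180, draw]
  RT 30: heading 180 -> 150
  -- iteration 8/12 --
  FD 9: (0,-33.588) -> (-7.794,-29.088) [heading=150, draw]
  RT 30: heading 150 -> 120
  -- iteration 9/12 --
  FD 9: (-7.794,-29.088) -> (-12.294,-21.294) [heading=120, draw]
  RT 30: heading 120 -> 90
  -- iteration 10/12 --
  FD 9: (-12.294,-21.294) -> (-12.294,-12.294) [heading=90, draw]
  RT 30: heading 90 -> 60
  -- iteration 11/12 --
  FD 9: (-12.294,-12.294) -> (-7.794,-4.5) [heading=60, draw]
  RT 30: heading 60 -> 30
  -- iteration 12/12 --
  FD 9: (-7.794,-4.5) -> (0,0) [heading=30, draw]
  RT 30: heading 30 -> 0
]
Final: pos=(0,0), heading=0, 12 segment(s) drawn

Start position: (0, 0)
Final position: (0, 0)
Distance = 0; < 1e-6 -> CLOSED

Answer: yes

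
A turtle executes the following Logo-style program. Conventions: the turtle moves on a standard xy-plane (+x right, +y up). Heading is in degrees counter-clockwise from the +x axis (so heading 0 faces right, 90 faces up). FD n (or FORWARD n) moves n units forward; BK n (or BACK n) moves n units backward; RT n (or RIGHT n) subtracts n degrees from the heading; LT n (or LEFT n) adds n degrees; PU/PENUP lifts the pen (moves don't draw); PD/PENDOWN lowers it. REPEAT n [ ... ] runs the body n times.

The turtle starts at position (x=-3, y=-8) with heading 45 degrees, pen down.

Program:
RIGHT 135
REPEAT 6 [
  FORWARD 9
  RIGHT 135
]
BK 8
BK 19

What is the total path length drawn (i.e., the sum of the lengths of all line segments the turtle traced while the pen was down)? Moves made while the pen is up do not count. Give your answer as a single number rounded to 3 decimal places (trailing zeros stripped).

Executing turtle program step by step:
Start: pos=(-3,-8), heading=45, pen down
RT 135: heading 45 -> 270
REPEAT 6 [
  -- iteration 1/6 --
  FD 9: (-3,-8) -> (-3,-17) [heading=270, draw]
  RT 135: heading 270 -> 135
  -- iteration 2/6 --
  FD 9: (-3,-17) -> (-9.364,-10.636) [heading=135, draw]
  RT 135: heading 135 -> 0
  -- iteration 3/6 --
  FD 9: (-9.364,-10.636) -> (-0.364,-10.636) [heading=0, draw]
  RT 135: heading 0 -> 225
  -- iteration 4/6 --
  FD 9: (-0.364,-10.636) -> (-6.728,-17) [heading=225, draw]
  RT 135: heading 225 -> 90
  -- iteration 5/6 --
  FD 9: (-6.728,-17) -> (-6.728,-8) [heading=90, draw]
  RT 135: heading 90 -> 315
  -- iteration 6/6 --
  FD 9: (-6.728,-8) -> (-0.364,-14.364) [heading=315, draw]
  RT 135: heading 315 -> 180
]
BK 8: (-0.364,-14.364) -> (7.636,-14.364) [heading=180, draw]
BK 19: (7.636,-14.364) -> (26.636,-14.364) [heading=180, draw]
Final: pos=(26.636,-14.364), heading=180, 8 segment(s) drawn

Segment lengths:
  seg 1: (-3,-8) -> (-3,-17), length = 9
  seg 2: (-3,-17) -> (-9.364,-10.636), length = 9
  seg 3: (-9.364,-10.636) -> (-0.364,-10.636), length = 9
  seg 4: (-0.364,-10.636) -> (-6.728,-17), length = 9
  seg 5: (-6.728,-17) -> (-6.728,-8), length = 9
  seg 6: (-6.728,-8) -> (-0.364,-14.364), length = 9
  seg 7: (-0.364,-14.364) -> (7.636,-14.364), length = 8
  seg 8: (7.636,-14.364) -> (26.636,-14.364), length = 19
Total = 81

Answer: 81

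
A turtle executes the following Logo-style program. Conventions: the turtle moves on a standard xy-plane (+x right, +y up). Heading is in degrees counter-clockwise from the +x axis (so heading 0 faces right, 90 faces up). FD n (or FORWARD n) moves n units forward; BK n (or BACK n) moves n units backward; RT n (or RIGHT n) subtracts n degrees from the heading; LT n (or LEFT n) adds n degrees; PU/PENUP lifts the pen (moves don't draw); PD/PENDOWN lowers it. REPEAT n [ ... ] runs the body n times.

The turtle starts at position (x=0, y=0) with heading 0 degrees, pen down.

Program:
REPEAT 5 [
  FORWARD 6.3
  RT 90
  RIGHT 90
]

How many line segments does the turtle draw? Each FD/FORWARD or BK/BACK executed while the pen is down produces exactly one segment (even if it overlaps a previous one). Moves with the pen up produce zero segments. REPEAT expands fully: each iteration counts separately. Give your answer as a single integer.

Executing turtle program step by step:
Start: pos=(0,0), heading=0, pen down
REPEAT 5 [
  -- iteration 1/5 --
  FD 6.3: (0,0) -> (6.3,0) [heading=0, draw]
  RT 90: heading 0 -> 270
  RT 90: heading 270 -> 180
  -- iteration 2/5 --
  FD 6.3: (6.3,0) -> (0,0) [heading=180, draw]
  RT 90: heading 180 -> 90
  RT 90: heading 90 -> 0
  -- iteration 3/5 --
  FD 6.3: (0,0) -> (6.3,0) [heading=0, draw]
  RT 90: heading 0 -> 270
  RT 90: heading 270 -> 180
  -- iteration 4/5 --
  FD 6.3: (6.3,0) -> (0,0) [heading=180, draw]
  RT 90: heading 180 -> 90
  RT 90: heading 90 -> 0
  -- iteration 5/5 --
  FD 6.3: (0,0) -> (6.3,0) [heading=0, draw]
  RT 90: heading 0 -> 270
  RT 90: heading 270 -> 180
]
Final: pos=(6.3,0), heading=180, 5 segment(s) drawn
Segments drawn: 5

Answer: 5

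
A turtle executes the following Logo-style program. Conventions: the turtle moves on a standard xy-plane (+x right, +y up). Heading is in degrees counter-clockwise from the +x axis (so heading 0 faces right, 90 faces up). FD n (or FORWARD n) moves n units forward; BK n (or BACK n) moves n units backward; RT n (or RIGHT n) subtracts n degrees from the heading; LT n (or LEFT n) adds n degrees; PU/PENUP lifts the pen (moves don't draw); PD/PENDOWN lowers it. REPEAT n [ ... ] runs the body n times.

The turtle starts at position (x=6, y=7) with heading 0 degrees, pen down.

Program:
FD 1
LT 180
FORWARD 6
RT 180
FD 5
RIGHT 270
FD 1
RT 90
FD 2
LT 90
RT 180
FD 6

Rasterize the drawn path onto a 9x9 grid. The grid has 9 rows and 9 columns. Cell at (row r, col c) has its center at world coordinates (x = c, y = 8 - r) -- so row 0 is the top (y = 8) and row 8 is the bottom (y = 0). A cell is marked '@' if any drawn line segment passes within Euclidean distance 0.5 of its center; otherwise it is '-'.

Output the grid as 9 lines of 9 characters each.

Answer: ------@@@
-@@@@@@@@
--------@
--------@
--------@
--------@
--------@
---------
---------

Derivation:
Segment 0: (6,7) -> (7,7)
Segment 1: (7,7) -> (1,7)
Segment 2: (1,7) -> (6,7)
Segment 3: (6,7) -> (6,8)
Segment 4: (6,8) -> (8,8)
Segment 5: (8,8) -> (8,2)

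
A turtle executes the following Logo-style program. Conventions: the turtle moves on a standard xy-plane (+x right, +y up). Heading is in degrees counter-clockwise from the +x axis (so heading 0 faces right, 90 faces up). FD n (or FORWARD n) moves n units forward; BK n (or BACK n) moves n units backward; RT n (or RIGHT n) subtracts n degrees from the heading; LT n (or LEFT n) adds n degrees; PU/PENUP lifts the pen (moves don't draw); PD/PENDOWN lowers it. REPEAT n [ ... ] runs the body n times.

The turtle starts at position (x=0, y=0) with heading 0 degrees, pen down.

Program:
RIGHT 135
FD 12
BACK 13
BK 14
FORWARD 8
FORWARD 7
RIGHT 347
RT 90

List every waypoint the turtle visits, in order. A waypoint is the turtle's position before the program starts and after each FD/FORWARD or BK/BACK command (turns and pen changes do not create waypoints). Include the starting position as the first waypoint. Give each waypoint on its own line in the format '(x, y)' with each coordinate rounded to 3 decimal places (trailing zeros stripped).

Executing turtle program step by step:
Start: pos=(0,0), heading=0, pen down
RT 135: heading 0 -> 225
FD 12: (0,0) -> (-8.485,-8.485) [heading=225, draw]
BK 13: (-8.485,-8.485) -> (0.707,0.707) [heading=225, draw]
BK 14: (0.707,0.707) -> (10.607,10.607) [heading=225, draw]
FD 8: (10.607,10.607) -> (4.95,4.95) [heading=225, draw]
FD 7: (4.95,4.95) -> (0,0) [heading=225, draw]
RT 347: heading 225 -> 238
RT 90: heading 238 -> 148
Final: pos=(0,0), heading=148, 5 segment(s) drawn
Waypoints (6 total):
(0, 0)
(-8.485, -8.485)
(0.707, 0.707)
(10.607, 10.607)
(4.95, 4.95)
(0, 0)

Answer: (0, 0)
(-8.485, -8.485)
(0.707, 0.707)
(10.607, 10.607)
(4.95, 4.95)
(0, 0)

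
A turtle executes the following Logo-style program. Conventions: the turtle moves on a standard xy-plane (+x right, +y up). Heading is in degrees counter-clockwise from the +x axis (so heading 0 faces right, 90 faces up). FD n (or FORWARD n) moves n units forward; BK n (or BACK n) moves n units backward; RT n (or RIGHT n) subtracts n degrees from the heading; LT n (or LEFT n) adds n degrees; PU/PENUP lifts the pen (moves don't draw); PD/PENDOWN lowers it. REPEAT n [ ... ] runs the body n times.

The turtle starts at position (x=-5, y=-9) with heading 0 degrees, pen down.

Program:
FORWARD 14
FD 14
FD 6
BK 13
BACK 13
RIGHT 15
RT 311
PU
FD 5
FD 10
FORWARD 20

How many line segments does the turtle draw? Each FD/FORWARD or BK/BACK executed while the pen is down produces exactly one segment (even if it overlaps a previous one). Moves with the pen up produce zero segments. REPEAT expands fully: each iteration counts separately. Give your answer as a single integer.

Executing turtle program step by step:
Start: pos=(-5,-9), heading=0, pen down
FD 14: (-5,-9) -> (9,-9) [heading=0, draw]
FD 14: (9,-9) -> (23,-9) [heading=0, draw]
FD 6: (23,-9) -> (29,-9) [heading=0, draw]
BK 13: (29,-9) -> (16,-9) [heading=0, draw]
BK 13: (16,-9) -> (3,-9) [heading=0, draw]
RT 15: heading 0 -> 345
RT 311: heading 345 -> 34
PU: pen up
FD 5: (3,-9) -> (7.145,-6.204) [heading=34, move]
FD 10: (7.145,-6.204) -> (15.436,-0.612) [heading=34, move]
FD 20: (15.436,-0.612) -> (32.016,10.572) [heading=34, move]
Final: pos=(32.016,10.572), heading=34, 5 segment(s) drawn
Segments drawn: 5

Answer: 5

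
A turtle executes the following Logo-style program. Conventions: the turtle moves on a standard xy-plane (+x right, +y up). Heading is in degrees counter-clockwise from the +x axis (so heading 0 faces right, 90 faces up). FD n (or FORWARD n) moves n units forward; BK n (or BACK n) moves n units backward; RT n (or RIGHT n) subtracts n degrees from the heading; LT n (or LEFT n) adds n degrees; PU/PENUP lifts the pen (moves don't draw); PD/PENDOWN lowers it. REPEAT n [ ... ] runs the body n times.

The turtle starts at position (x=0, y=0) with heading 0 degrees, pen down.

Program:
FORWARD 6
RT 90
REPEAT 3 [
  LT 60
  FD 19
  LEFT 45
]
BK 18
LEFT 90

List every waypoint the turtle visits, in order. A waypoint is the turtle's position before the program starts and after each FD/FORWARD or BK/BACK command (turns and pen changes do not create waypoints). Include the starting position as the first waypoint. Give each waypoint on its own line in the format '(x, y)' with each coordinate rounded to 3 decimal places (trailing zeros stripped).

Answer: (0, 0)
(6, 0)
(22.454, -9.5)
(27.372, 8.853)
(8.372, 8.853)
(21.1, 21.581)

Derivation:
Executing turtle program step by step:
Start: pos=(0,0), heading=0, pen down
FD 6: (0,0) -> (6,0) [heading=0, draw]
RT 90: heading 0 -> 270
REPEAT 3 [
  -- iteration 1/3 --
  LT 60: heading 270 -> 330
  FD 19: (6,0) -> (22.454,-9.5) [heading=330, draw]
  LT 45: heading 330 -> 15
  -- iteration 2/3 --
  LT 60: heading 15 -> 75
  FD 19: (22.454,-9.5) -> (27.372,8.853) [heading=75, draw]
  LT 45: heading 75 -> 120
  -- iteration 3/3 --
  LT 60: heading 120 -> 180
  FD 19: (27.372,8.853) -> (8.372,8.853) [heading=180, draw]
  LT 45: heading 180 -> 225
]
BK 18: (8.372,8.853) -> (21.1,21.581) [heading=225, draw]
LT 90: heading 225 -> 315
Final: pos=(21.1,21.581), heading=315, 5 segment(s) drawn
Waypoints (6 total):
(0, 0)
(6, 0)
(22.454, -9.5)
(27.372, 8.853)
(8.372, 8.853)
(21.1, 21.581)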